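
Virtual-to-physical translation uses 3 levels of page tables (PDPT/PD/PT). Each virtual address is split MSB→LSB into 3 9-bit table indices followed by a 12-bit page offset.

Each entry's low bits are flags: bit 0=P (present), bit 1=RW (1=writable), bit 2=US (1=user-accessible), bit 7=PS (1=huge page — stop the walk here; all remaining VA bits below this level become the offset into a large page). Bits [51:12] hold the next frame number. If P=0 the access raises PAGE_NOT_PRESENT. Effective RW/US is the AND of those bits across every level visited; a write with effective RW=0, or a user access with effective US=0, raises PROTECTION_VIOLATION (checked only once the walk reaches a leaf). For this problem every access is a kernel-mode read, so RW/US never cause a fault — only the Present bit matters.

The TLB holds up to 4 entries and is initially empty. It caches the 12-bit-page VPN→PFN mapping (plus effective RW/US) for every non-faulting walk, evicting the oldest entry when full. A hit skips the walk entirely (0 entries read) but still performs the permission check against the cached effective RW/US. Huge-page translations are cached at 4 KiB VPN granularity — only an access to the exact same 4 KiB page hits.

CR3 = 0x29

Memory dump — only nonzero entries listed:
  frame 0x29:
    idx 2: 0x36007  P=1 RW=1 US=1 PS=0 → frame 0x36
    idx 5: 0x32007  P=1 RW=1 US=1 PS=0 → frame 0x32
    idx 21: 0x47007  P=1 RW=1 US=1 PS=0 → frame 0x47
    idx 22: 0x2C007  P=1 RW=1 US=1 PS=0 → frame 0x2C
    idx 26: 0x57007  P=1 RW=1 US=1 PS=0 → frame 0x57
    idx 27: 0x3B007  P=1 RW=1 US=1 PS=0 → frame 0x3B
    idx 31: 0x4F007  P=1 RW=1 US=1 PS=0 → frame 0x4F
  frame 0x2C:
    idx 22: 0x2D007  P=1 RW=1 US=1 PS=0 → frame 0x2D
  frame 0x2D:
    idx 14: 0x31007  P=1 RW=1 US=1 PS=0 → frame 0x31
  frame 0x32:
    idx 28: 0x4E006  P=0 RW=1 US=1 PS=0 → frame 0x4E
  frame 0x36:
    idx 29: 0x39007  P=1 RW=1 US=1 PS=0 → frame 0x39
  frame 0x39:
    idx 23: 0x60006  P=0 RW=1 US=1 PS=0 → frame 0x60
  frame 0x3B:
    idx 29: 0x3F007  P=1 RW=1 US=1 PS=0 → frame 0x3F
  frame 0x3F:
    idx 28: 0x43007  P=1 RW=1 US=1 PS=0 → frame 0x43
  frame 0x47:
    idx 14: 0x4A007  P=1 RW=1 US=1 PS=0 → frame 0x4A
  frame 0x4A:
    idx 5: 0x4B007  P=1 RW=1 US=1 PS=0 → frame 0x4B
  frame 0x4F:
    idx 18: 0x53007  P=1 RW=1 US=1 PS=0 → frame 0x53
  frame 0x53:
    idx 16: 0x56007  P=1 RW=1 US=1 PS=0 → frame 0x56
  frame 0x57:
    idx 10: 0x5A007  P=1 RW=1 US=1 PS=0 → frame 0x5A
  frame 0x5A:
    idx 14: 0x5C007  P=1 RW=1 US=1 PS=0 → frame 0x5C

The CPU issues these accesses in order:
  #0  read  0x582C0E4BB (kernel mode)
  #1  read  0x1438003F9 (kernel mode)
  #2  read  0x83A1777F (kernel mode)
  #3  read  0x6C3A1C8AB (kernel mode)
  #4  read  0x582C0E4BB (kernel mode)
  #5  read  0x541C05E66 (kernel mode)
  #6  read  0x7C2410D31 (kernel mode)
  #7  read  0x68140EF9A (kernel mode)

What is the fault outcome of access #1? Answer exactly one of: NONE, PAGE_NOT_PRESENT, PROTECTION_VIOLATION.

Trace:
#0 VA=0x582C0E4BB (r,kernel):
  [0] read 0x29 idx=22: raw=0x2C007 flags P=1 W=1 U=1 S=0
  [1] read 0x2C idx=22: raw=0x2D007 flags P=1 W=1 U=1 S=0
  [2] read 0x2D idx=14: raw=0x31007 flags P=1 W=1 U=1 S=0
  ✓ 0x314BB  — 3 lookups
#1 VA=0x1438003F9 (r,kernel):
  [0] read 0x29 idx=5: raw=0x32007 flags P=1 W=1 U=1 S=0
  [1] read 0x32 idx=28: raw=0x4E006 flags P=0 W=1 U=1 S=0
  → PAGE_NOT_PRESENT  (2 entries read)
#2 VA=0x83A1777F (r,kernel):
  [0] read 0x29 idx=2: raw=0x36007 flags P=1 W=1 U=1 S=0
  [1] read 0x36 idx=29: raw=0x39007 flags P=1 W=1 U=1 S=0
  [2] read 0x39 idx=23: raw=0x60006 flags P=0 W=1 U=1 S=0
  → PAGE_NOT_PRESENT  (3 entries read)
#3 VA=0x6C3A1C8AB (r,kernel):
  [0] read 0x29 idx=27: raw=0x3B007 flags P=1 W=1 U=1 S=0
  [1] read 0x3B idx=29: raw=0x3F007 flags P=1 W=1 U=1 S=0
  [2] read 0x3F idx=28: raw=0x43007 flags P=1 W=1 U=1 S=0
  ✓ 0x438AB  — 3 lookups
#4 VA=0x582C0E4BB (r,kernel):
  TLB hit vpn=0x582C0E → PA=0x314BB
#5 VA=0x541C05E66 (r,kernel):
  [0] read 0x29 idx=21: raw=0x47007 flags P=1 W=1 U=1 S=0
  [1] read 0x47 idx=14: raw=0x4A007 flags P=1 W=1 U=1 S=0
  [2] read 0x4A idx=5: raw=0x4B007 flags P=1 W=1 U=1 S=0
  ✓ 0x4BE66  — 3 lookups
#6 VA=0x7C2410D31 (r,kernel):
  [0] read 0x29 idx=31: raw=0x4F007 flags P=1 W=1 U=1 S=0
  [1] read 0x4F idx=18: raw=0x53007 flags P=1 W=1 U=1 S=0
  [2] read 0x53 idx=16: raw=0x56007 flags P=1 W=1 U=1 S=0
  ✓ 0x56D31  — 3 lookups
#7 VA=0x68140EF9A (r,kernel):
  [0] read 0x29 idx=26: raw=0x57007 flags P=1 W=1 U=1 S=0
  [1] read 0x57 idx=10: raw=0x5A007 flags P=1 W=1 U=1 S=0
  [2] read 0x5A idx=14: raw=0x5C007 flags P=1 W=1 U=1 S=0
  ✓ 0x5CF9A  — 3 lookups

Access #1 fault: PAGE_NOT_PRESENT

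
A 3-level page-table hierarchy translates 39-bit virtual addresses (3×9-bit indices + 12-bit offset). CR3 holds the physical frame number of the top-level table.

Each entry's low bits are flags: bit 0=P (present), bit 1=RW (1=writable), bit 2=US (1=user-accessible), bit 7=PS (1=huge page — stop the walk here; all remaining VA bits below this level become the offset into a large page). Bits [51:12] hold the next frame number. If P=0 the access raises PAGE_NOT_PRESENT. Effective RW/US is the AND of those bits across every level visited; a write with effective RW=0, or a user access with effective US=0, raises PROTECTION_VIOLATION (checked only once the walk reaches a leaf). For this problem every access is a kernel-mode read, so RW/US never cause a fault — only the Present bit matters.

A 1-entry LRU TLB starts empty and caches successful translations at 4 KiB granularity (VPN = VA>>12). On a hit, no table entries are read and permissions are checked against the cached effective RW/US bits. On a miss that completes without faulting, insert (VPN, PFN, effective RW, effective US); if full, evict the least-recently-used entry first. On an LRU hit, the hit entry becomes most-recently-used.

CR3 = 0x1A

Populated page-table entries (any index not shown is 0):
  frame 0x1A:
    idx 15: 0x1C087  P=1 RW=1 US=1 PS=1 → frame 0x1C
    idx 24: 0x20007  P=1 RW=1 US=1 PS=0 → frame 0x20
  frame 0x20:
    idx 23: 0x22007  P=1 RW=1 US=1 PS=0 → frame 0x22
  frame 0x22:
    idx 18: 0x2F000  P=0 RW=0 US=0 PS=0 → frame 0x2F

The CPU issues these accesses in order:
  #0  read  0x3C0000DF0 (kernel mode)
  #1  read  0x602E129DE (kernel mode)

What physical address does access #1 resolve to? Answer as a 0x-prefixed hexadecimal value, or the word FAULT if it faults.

Trace:
#0 VA=0x3C0000DF0 (r,kernel):
  L0 @0x1A[15] → 0x1C087  P=1,RW=1,US=1,PS=1
  ✓ 0x1CDF0 (huge @L0)  — 1 lookups
#1 VA=0x602E129DE (r,kernel):
  L0 @0x1A[24] → 0x20007  P=1,RW=1,US=1,PS=0
  L1 @0x20[23] → 0x22007  P=1,RW=1,US=1,PS=0
  L2 @0x22[18] → 0x2F000  P=0,RW=0,US=0,PS=0
  → PAGE_NOT_PRESENT  (3 entries read)

Access #1 PA: FAULT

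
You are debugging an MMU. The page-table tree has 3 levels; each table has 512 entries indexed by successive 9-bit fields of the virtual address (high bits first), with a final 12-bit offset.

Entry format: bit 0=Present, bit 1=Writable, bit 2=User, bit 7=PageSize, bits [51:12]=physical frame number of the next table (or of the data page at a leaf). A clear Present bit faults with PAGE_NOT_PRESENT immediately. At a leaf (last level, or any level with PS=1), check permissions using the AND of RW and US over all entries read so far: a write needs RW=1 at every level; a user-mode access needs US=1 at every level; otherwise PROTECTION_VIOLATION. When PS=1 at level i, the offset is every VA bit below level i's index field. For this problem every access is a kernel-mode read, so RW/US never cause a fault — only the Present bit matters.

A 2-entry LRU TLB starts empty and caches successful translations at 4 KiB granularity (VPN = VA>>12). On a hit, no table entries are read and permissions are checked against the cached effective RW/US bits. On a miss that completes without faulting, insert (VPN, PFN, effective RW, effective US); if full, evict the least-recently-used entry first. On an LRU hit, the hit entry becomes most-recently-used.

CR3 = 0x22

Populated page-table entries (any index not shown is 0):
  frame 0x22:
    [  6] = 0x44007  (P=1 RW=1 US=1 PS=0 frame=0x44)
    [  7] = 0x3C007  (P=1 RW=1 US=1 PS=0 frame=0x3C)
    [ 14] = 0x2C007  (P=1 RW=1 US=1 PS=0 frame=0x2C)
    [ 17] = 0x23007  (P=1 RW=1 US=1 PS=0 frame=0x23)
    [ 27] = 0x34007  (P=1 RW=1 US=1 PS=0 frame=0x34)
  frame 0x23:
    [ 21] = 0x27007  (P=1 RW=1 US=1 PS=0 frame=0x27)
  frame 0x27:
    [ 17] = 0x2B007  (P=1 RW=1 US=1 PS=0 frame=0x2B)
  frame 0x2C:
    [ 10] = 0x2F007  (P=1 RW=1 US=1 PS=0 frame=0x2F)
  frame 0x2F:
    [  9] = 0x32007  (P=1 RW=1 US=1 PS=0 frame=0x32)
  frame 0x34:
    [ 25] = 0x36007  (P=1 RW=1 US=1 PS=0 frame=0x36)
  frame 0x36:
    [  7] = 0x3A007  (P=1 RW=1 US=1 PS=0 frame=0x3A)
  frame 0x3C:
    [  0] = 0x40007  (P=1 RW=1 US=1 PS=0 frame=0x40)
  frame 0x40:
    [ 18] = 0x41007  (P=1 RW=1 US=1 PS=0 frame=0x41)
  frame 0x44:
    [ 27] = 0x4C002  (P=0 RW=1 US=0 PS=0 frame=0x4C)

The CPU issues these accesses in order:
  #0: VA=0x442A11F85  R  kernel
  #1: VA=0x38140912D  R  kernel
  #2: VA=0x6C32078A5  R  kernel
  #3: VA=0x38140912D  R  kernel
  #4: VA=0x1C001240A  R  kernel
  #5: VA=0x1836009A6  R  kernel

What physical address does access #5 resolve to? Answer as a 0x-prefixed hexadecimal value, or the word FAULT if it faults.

Walk each access:
#0 VA=0x442A11F85 (r,kernel):
  [0] read 0x22 idx=17: raw=0x23007 flags P=1 W=1 U=1 S=0
  [1] read 0x23 idx=21: raw=0x27007 flags P=1 W=1 U=1 S=0
  [2] read 0x27 idx=17: raw=0x2B007 flags P=1 W=1 U=1 S=0
  ✓ 0x2BF85  — 3 lookups
#1 VA=0x38140912D (r,kernel):
  [0] read 0x22 idx=14: raw=0x2C007 flags P=1 W=1 U=1 S=0
  [1] read 0x2C idx=10: raw=0x2F007 flags P=1 W=1 U=1 S=0
  [2] read 0x2F idx=9: raw=0x32007 flags P=1 W=1 U=1 S=0
  ✓ 0x3212D  — 3 lookups
#2 VA=0x6C32078A5 (r,kernel):
  [0] read 0x22 idx=27: raw=0x34007 flags P=1 W=1 U=1 S=0
  [1] read 0x34 idx=25: raw=0x36007 flags P=1 W=1 U=1 S=0
  [2] read 0x36 idx=7: raw=0x3A007 flags P=1 W=1 U=1 S=0
  ✓ 0x3A8A5  — 3 lookups
#3 VA=0x38140912D (r,kernel):
  TLB hit vpn=0x381409 → PA=0x3212D
#4 VA=0x1C001240A (r,kernel):
  [0] read 0x22 idx=7: raw=0x3C007 flags P=1 W=1 U=1 S=0
  [1] read 0x3C idx=0: raw=0x40007 flags P=1 W=1 U=1 S=0
  [2] read 0x40 idx=18: raw=0x41007 flags P=1 W=1 U=1 S=0
  ✓ 0x4140A  — 3 lookups
#5 VA=0x1836009A6 (r,kernel):
  [0] read 0x22 idx=6: raw=0x44007 flags P=1 W=1 U=1 S=0
  [1] read 0x44 idx=27: raw=0x4C002 flags P=0 W=1 U=0 S=0
  ✗ PAGE_NOT_PRESENT  [2 reads]

Access #5 PA: FAULT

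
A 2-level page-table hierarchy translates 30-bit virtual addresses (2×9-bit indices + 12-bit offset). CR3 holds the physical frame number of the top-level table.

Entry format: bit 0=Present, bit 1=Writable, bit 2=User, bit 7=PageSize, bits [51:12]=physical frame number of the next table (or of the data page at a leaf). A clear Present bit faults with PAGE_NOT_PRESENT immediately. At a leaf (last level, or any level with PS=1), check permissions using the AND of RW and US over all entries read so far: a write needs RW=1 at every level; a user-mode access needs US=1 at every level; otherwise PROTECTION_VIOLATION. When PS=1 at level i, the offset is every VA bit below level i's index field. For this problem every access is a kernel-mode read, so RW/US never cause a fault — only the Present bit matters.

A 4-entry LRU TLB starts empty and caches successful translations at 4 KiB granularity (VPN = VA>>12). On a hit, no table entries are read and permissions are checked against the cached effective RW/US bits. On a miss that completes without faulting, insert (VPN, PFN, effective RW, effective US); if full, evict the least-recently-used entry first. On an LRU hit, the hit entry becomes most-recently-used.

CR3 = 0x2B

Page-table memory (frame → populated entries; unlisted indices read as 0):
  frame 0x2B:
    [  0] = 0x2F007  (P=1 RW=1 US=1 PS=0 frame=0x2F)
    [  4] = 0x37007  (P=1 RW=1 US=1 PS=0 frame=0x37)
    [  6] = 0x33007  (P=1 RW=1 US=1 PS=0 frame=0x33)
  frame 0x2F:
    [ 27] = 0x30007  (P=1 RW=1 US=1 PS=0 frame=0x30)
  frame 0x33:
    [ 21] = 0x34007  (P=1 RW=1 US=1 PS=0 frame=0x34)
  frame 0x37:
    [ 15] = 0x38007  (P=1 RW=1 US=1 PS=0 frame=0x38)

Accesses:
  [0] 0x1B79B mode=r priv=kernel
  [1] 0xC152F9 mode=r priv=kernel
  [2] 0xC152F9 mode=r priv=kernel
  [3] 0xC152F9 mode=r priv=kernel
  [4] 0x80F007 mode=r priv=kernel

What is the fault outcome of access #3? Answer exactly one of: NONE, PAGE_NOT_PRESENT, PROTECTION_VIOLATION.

Trace:
#0 VA=0x1B79B (r,kernel):
  L0 @0x2B[0] → 0x2F007  P=1,RW=1,US=1,PS=0
  L1 @0x2F[27] → 0x30007  P=1,RW=1,US=1,PS=0
  ⇒ phys 0x3079B  [2 reads]
#1 VA=0xC152F9 (r,kernel):
  L0 @0x2B[6] → 0x33007  P=1,RW=1,US=1,PS=0
  L1 @0x33[21] → 0x34007  P=1,RW=1,US=1,PS=0
  ⇒ phys 0x342F9  [2 reads]
#2 VA=0xC152F9 (r,kernel):
  TLB hit vpn=0xC15 → PA=0x342F9
#3 VA=0xC152F9 (r,kernel):
  TLB hit vpn=0xC15 → PA=0x342F9
#4 VA=0x80F007 (r,kernel):
  L0 @0x2B[4] → 0x37007  P=1,RW=1,US=1,PS=0
  L1 @0x37[15] → 0x38007  P=1,RW=1,US=1,PS=0
  ⇒ phys 0x38007  [2 reads]

Access #3 fault: NONE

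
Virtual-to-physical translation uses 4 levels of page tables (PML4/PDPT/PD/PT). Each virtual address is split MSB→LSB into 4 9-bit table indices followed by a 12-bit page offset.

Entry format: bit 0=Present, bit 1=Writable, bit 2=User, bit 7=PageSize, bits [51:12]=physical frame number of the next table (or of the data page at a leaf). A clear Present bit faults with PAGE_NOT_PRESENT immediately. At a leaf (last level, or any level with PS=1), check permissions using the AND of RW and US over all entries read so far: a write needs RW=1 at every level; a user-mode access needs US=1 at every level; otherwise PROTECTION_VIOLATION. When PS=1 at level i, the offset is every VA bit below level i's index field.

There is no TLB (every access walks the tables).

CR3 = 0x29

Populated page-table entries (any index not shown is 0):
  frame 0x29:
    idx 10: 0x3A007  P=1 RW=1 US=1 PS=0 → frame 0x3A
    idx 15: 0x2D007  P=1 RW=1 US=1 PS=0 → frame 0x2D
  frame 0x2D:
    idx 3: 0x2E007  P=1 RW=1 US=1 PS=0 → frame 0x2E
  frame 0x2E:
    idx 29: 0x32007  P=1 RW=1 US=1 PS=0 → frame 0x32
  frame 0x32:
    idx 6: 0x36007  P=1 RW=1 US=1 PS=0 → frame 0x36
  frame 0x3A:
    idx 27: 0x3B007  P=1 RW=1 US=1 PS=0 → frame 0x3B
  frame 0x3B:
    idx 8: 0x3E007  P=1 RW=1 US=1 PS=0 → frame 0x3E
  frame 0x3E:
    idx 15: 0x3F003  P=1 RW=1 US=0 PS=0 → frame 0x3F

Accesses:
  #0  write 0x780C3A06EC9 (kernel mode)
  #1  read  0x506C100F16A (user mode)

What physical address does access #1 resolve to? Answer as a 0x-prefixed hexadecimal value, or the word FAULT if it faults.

Trace:
#0 VA=0x780C3A06EC9 (w,kernel):
  L0: frame=0x29 idx=15 entry=0x2D007 [P=1 RW=1 US=1 PS=0]
  L1: frame=0x2D idx=3 entry=0x2E007 [P=1 RW=1 US=1 PS=0]
  L2: frame=0x2E idx=29 entry=0x32007 [P=1 RW=1 US=1 PS=0]
  L3: frame=0x32 idx=6 entry=0x36007 [P=1 RW=1 US=1 PS=0]
  ⇒ phys 0x36EC9  [4 reads]
#1 VA=0x506C100F16A (r,user):
  L0: frame=0x29 idx=10 entry=0x3A007 [P=1 RW=1 US=1 PS=0]
  L1: frame=0x3A idx=27 entry=0x3B007 [P=1 RW=1 US=1 PS=0]
  L2: frame=0x3B idx=8 entry=0x3E007 [P=1 RW=1 US=1 PS=0]
  L3: frame=0x3E idx=15 entry=0x3F003 [P=1 RW=1 US=0 PS=0]
  ⇒ fault: PROTECTION_VIOLATION  — 4 lookups

Access #1 PA: FAULT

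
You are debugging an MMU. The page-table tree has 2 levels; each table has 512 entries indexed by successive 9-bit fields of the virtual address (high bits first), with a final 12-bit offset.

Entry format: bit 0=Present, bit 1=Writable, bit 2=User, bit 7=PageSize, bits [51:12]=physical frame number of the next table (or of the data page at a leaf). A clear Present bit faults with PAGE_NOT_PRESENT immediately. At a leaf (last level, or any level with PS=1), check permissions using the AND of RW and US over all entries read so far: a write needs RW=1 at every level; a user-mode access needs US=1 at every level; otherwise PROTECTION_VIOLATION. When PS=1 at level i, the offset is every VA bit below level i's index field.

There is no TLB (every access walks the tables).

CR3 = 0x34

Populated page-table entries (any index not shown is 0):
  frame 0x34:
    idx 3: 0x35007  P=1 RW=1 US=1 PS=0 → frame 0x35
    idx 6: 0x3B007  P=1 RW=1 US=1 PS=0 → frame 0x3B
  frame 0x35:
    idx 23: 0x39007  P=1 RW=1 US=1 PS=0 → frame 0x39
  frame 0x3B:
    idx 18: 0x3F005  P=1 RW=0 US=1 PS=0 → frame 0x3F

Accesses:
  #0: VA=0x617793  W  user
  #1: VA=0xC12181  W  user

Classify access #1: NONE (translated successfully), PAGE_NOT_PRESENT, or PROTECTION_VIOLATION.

Trace:
#0 VA=0x617793 (w,user):
  [0] read 0x34 idx=3: raw=0x35007 flags P=1 W=1 U=1 S=0
  [1] read 0x35 idx=23: raw=0x39007 flags P=1 W=1 U=1 S=0
  → PA=0x39793  (2 entries read)
#1 VA=0xC12181 (w,user):
  [0] read 0x34 idx=6: raw=0x3B007 flags P=1 W=1 U=1 S=0
  [1] read 0x3B idx=18: raw=0x3F005 flags P=1 W=0 U=1 S=0
  ⇒ fault: PROTECTION_VIOLATION  — 2 lookups

Access #1 fault: PROTECTION_VIOLATION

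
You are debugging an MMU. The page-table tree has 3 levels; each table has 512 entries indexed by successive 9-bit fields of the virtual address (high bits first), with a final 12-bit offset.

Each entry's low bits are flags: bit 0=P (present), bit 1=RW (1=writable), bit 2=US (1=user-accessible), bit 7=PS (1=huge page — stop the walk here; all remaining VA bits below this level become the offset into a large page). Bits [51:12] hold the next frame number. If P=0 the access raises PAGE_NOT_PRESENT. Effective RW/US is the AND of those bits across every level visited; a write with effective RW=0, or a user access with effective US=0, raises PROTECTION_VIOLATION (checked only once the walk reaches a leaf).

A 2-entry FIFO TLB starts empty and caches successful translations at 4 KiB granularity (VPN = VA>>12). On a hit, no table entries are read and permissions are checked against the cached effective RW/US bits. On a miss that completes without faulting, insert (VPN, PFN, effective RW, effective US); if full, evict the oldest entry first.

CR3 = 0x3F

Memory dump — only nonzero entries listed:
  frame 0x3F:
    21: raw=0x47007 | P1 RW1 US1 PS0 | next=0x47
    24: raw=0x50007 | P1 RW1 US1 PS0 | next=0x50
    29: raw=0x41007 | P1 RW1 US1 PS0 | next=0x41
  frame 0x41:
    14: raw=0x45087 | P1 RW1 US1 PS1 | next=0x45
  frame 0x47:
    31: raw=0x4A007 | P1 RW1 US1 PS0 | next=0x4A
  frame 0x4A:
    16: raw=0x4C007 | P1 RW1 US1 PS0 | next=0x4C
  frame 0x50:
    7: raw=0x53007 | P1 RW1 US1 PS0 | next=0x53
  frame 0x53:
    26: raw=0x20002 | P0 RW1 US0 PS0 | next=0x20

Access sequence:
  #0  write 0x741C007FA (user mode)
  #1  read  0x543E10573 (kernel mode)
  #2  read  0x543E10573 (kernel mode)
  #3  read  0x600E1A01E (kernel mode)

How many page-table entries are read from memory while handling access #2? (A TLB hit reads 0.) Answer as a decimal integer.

Walk each access:
#0 VA=0x741C007FA (w,user):
  L0: frame=0x3F idx=29 entry=0x41007 [P=1 RW=1 US=1 PS=0]
  L1: frame=0x41 idx=14 entry=0x45087 [P=1 RW=1 US=1 PS=1]
  ⇒ phys 0x457FA (huge @L1)  [2 reads]
#1 VA=0x543E10573 (r,kernel):
  L0: frame=0x3F idx=21 entry=0x47007 [P=1 RW=1 US=1 PS=0]
  L1: frame=0x47 idx=31 entry=0x4A007 [P=1 RW=1 US=1 PS=0]
  L2: frame=0x4A idx=16 entry=0x4C007 [P=1 RW=1 US=1 PS=0]
  ⇒ phys 0x4C573  [3 reads]
#2 VA=0x543E10573 (r,kernel):
  TLB hit vpn=0x543E10 → PA=0x4C573
#3 VA=0x600E1A01E (r,kernel):
  L0: frame=0x3F idx=24 entry=0x50007 [P=1 RW=1 US=1 PS=0]
  L1: frame=0x50 idx=7 entry=0x53007 [P=1 RW=1 US=1 PS=0]
  L2: frame=0x53 idx=26 entry=0x20002 [P=0 RW=1 US=0 PS=0]
  ✗ PAGE_NOT_PRESENT  [3 reads]

Entries read for #2: 0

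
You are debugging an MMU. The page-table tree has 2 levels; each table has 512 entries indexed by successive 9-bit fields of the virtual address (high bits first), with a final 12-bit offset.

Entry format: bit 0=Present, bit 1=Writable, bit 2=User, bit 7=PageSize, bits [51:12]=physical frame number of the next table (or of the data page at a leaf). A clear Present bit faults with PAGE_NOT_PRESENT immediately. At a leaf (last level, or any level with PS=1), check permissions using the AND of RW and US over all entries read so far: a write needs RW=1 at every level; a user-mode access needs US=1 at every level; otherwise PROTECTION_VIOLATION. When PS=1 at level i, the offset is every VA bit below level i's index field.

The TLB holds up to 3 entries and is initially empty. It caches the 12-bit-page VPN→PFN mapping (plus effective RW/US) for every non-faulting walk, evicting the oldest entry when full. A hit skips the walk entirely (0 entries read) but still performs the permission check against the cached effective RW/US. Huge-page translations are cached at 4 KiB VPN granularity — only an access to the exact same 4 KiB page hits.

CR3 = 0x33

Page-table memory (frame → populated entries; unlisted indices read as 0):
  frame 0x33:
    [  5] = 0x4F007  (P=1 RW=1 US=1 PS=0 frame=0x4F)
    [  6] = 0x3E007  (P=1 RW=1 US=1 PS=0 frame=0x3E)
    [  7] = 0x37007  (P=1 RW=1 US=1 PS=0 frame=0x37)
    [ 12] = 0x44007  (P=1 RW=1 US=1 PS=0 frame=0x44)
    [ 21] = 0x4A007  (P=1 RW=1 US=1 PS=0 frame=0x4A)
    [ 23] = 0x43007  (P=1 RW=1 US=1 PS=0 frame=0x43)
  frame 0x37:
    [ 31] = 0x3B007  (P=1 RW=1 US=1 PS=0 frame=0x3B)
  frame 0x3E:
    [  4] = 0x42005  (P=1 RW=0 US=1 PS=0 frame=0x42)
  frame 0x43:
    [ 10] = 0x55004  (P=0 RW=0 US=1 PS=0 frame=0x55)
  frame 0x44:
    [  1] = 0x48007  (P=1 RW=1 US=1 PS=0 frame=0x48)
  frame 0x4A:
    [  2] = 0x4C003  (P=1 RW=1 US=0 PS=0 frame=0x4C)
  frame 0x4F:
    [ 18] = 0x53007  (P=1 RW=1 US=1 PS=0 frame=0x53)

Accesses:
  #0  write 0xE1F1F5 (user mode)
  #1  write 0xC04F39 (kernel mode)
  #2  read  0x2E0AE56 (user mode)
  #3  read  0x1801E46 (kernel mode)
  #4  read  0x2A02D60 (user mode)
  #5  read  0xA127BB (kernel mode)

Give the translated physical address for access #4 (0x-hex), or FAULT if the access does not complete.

Trace:
#0 VA=0xE1F1F5 (w,user):
  L0 @0x33[7] → 0x37007  P=1,RW=1,US=1,PS=0
  L1 @0x37[31] → 0x3B007  P=1,RW=1,US=1,PS=0
  ⇒ phys 0x3B1F5  [2 reads]
#1 VA=0xC04F39 (w,kernel):
  L0 @0x33[6] → 0x3E007  P=1,RW=1,US=1,PS=0
  L1 @0x3E[4] → 0x42005  P=1,RW=0,US=1,PS=0
  → PROTECTION_VIOLATION  (2 entries read)
#2 VA=0x2E0AE56 (r,user):
  L0 @0x33[23] → 0x43007  P=1,RW=1,US=1,PS=0
  L1 @0x43[10] → 0x55004  P=0,RW=0,US=1,PS=0
  → PAGE_NOT_PRESENT  (2 entries read)
#3 VA=0x1801E46 (r,kernel):
  L0 @0x33[12] → 0x44007  P=1,RW=1,US=1,PS=0
  L1 @0x44[1] → 0x48007  P=1,RW=1,US=1,PS=0
  ⇒ phys 0x48E46  [2 reads]
#4 VA=0x2A02D60 (r,user):
  L0 @0x33[21] → 0x4A007  P=1,RW=1,US=1,PS=0
  L1 @0x4A[2] → 0x4C003  P=1,RW=1,US=0,PS=0
  → PROTECTION_VIOLATION  (2 entries read)
#5 VA=0xA127BB (r,kernel):
  L0 @0x33[5] → 0x4F007  P=1,RW=1,US=1,PS=0
  L1 @0x4F[18] → 0x53007  P=1,RW=1,US=1,PS=0
  ⇒ phys 0x537BB  [2 reads]

Access #4 PA: FAULT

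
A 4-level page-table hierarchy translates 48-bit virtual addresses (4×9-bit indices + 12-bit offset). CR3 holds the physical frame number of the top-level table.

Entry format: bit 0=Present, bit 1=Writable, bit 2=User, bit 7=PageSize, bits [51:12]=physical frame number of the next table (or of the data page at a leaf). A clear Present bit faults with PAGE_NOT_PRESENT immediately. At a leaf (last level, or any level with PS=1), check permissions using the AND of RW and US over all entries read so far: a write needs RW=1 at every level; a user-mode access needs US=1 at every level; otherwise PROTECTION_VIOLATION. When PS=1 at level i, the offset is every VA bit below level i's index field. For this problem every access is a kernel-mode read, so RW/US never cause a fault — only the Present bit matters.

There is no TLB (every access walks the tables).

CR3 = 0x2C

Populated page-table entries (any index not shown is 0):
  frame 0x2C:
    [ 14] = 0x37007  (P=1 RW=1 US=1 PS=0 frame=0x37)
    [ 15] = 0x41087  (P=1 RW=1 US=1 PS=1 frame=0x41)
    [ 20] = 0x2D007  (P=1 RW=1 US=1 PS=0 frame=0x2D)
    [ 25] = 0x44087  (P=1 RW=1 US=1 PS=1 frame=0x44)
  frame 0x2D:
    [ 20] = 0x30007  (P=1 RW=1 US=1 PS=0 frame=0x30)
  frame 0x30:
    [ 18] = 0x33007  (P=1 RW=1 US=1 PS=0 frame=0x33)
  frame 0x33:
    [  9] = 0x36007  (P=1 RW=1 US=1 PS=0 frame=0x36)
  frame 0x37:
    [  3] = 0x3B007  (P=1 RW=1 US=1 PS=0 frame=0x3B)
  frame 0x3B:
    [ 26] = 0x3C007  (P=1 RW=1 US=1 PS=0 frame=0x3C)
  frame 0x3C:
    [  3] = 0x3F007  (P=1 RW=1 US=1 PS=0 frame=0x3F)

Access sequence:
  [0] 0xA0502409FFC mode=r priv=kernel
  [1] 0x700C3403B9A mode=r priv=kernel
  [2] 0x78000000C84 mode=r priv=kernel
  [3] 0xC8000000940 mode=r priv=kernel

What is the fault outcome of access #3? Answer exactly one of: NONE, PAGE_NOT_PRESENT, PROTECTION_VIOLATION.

Walk each access:
#0 VA=0xA0502409FFC (r,kernel):
  lvl0: tbl 0x2C, slot 20 ⇒ 0x2D007 (P1/RW1/US1/PS0)
  lvl1: tbl 0x2D, slot 20 ⇒ 0x30007 (P1/RW1/US1/PS0)
  lvl2: tbl 0x30, slot 18 ⇒ 0x33007 (P1/RW1/US1/PS0)
  lvl3: tbl 0x33, slot 9 ⇒ 0x36007 (P1/RW1/US1/PS0)
  ✓ 0x36FFC  — 4 lookups
#1 VA=0x700C3403B9A (r,kernel):
  lvl0: tbl 0x2C, slot 14 ⇒ 0x37007 (P1/RW1/US1/PS0)
  lvl1: tbl 0x37, slot 3 ⇒ 0x3B007 (P1/RW1/US1/PS0)
  lvl2: tbl 0x3B, slot 26 ⇒ 0x3C007 (P1/RW1/US1/PS0)
  lvl3: tbl 0x3C, slot 3 ⇒ 0x3F007 (P1/RW1/US1/PS0)
  ✓ 0x3FB9A  — 4 lookups
#2 VA=0x78000000C84 (r,kernel):
  lvl0: tbl 0x2C, slot 15 ⇒ 0x41087 (P1/RW1/US1/PS1)
  ✓ 0x41C84 (huge @L0)  — 1 lookups
#3 VA=0xC8000000940 (r,kernel):
  lvl0: tbl 0x2C, slot 25 ⇒ 0x44087 (P1/RW1/US1/PS1)
  ✓ 0x44940 (huge @L0)  — 1 lookups

Access #3 fault: NONE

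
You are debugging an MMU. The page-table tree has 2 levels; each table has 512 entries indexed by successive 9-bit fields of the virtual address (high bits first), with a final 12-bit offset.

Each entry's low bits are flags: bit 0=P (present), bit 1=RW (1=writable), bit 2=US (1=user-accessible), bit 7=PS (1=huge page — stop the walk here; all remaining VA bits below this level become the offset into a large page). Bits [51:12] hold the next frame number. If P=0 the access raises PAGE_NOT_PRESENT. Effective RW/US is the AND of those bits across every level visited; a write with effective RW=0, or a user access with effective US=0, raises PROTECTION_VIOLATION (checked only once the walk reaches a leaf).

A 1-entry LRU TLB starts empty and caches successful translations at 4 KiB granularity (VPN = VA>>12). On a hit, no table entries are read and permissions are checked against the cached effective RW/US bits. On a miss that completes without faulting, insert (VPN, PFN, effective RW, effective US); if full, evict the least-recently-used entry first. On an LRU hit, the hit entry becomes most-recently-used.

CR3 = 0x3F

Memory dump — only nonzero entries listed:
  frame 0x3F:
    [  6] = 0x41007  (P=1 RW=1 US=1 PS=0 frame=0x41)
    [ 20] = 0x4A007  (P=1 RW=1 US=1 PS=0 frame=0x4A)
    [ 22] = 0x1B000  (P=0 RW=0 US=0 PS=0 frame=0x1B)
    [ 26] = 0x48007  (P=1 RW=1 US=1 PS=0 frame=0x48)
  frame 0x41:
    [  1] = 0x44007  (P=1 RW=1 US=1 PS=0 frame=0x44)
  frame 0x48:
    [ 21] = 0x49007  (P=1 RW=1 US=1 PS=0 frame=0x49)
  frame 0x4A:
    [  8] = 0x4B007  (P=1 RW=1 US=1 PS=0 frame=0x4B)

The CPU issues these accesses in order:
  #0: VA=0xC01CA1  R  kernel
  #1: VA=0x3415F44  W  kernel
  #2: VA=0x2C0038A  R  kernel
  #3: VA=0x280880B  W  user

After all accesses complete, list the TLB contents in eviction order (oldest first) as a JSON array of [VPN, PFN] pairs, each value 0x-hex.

Walk each access:
#0 VA=0xC01CA1 (r,kernel):
  L0 @0x3F[6] → 0x41007  P=1,RW=1,US=1,PS=0
  L1 @0x41[1] → 0x44007  P=1,RW=1,US=1,PS=0
  → PA=0x44CA1  (2 entries read)
#1 VA=0x3415F44 (w,kernel):
  L0 @0x3F[26] → 0x48007  P=1,RW=1,US=1,PS=0
  L1 @0x48[21] → 0x49007  P=1,RW=1,US=1,PS=0
  → PA=0x49F44  (2 entries read)
#2 VA=0x2C0038A (r,kernel):
  L0 @0x3F[22] → 0x1B000  P=0,RW=0,US=0,PS=0
  → PAGE_NOT_PRESENT  (1 entries read)
#3 VA=0x280880B (w,user):
  L0 @0x3F[20] → 0x4A007  P=1,RW=1,US=1,PS=0
  L1 @0x4A[8] → 0x4B007  P=1,RW=1,US=1,PS=0
  → PA=0x4B80B  (2 entries read)

TLB: [["0x2808", "0x4B"]]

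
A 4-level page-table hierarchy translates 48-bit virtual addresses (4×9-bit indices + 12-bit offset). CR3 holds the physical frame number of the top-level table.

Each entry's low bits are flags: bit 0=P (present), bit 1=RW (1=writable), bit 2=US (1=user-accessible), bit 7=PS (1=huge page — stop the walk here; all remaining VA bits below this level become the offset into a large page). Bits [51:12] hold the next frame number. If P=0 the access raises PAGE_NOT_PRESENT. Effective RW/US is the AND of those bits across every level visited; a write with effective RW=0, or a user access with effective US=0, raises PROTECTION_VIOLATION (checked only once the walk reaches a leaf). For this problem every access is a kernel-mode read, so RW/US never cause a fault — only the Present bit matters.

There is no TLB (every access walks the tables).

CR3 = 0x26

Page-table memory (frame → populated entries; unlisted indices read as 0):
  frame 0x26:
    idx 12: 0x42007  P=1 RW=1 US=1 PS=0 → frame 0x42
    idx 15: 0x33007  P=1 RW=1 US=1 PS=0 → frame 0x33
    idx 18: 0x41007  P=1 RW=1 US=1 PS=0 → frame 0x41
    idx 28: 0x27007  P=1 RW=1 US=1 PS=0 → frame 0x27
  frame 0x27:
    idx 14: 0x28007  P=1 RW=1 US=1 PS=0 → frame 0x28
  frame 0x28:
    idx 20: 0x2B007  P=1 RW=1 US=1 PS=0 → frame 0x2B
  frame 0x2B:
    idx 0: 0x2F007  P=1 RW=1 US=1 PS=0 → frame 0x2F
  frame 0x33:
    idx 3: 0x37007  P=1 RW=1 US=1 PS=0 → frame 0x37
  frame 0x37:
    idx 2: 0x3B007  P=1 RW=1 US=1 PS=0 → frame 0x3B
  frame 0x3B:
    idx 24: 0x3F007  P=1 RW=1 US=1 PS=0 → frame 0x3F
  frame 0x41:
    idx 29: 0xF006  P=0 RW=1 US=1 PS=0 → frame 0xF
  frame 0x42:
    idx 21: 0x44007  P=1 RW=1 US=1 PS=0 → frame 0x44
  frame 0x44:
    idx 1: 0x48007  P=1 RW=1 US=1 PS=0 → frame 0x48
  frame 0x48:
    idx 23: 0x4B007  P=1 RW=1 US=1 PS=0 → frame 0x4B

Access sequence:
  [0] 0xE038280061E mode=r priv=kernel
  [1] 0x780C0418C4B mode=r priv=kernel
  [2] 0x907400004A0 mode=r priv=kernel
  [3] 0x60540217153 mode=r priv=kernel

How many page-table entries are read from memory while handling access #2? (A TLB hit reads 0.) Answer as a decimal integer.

Walk each access:
#0 VA=0xE038280061E (r,kernel):
  L0: frame=0x26 idx=28 entry=0x27007 [P=1 RW=1 US=1 PS=0]
  L1: frame=0x27 idx=14 entry=0x28007 [P=1 RW=1 US=1 PS=0]
  L2: frame=0x28 idx=20 entry=0x2B007 [P=1 RW=1 US=1 PS=0]
  L3: frame=0x2B idx=0 entry=0x2F007 [P=1 RW=1 US=1 PS=0]
  ✓ 0x2F61E  — 4 lookups
#1 VA=0x780C0418C4B (r,kernel):
  L0: frame=0x26 idx=15 entry=0x33007 [P=1 RW=1 US=1 PS=0]
  L1: frame=0x33 idx=3 entry=0x37007 [P=1 RW=1 US=1 PS=0]
  L2: frame=0x37 idx=2 entry=0x3B007 [P=1 RW=1 US=1 PS=0]
  L3: frame=0x3B idx=24 entry=0x3F007 [P=1 RW=1 US=1 PS=0]
  ✓ 0x3FC4B  — 4 lookups
#2 VA=0x907400004A0 (r,kernel):
  L0: frame=0x26 idx=18 entry=0x41007 [P=1 RW=1 US=1 PS=0]
  L1: frame=0x41 idx=29 entry=0xF006 [P=0 RW=1 US=1 PS=0]
  ✗ PAGE_NOT_PRESENT  [2 reads]
#3 VA=0x60540217153 (r,kernel):
  L0: frame=0x26 idx=12 entry=0x42007 [P=1 RW=1 US=1 PS=0]
  L1: frame=0x42 idx=21 entry=0x44007 [P=1 RW=1 US=1 PS=0]
  L2: frame=0x44 idx=1 entry=0x48007 [P=1 RW=1 US=1 PS=0]
  L3: frame=0x48 idx=23 entry=0x4B007 [P=1 RW=1 US=1 PS=0]
  ✓ 0x4B153  — 4 lookups

Entries read for #2: 2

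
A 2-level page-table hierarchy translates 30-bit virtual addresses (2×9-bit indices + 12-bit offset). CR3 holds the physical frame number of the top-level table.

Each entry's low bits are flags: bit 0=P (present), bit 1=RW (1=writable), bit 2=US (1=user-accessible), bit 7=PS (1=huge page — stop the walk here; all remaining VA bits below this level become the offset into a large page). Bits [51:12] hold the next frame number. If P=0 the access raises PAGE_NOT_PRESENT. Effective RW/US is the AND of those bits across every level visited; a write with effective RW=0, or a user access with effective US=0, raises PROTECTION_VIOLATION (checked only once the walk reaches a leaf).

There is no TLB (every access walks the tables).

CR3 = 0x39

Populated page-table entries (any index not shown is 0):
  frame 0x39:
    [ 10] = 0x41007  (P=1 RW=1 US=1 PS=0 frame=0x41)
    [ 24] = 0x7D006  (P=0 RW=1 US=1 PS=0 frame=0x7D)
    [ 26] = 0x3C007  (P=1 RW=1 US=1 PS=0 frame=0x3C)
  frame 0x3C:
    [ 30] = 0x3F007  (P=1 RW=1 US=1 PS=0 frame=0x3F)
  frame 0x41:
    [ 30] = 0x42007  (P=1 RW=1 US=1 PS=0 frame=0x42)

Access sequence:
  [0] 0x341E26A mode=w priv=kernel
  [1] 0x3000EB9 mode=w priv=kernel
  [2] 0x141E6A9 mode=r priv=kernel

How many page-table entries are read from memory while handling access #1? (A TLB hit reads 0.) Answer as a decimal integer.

Trace:
#0 VA=0x341E26A (w,kernel):
  L0: frame=0x39 idx=26 entry=0x3C007 [P=1 RW=1 US=1 PS=0]
  L1: frame=0x3C idx=30 entry=0x3F007 [P=1 RW=1 US=1 PS=0]
  → PA=0x3F26A  (2 entries read)
#1 VA=0x3000EB9 (w,kernel):
  L0: frame=0x39 idx=24 entry=0x7D006 [P=0 RW=1 US=1 PS=0]
  → PAGE_NOT_PRESENT  (1 entries read)
#2 VA=0x141E6A9 (r,kernel):
  L0: frame=0x39 idx=10 entry=0x41007 [P=1 RW=1 US=1 PS=0]
  L1: frame=0x41 idx=30 entry=0x42007 [P=1 RW=1 US=1 PS=0]
  → PA=0x426A9  (2 entries read)

Entries read for #1: 1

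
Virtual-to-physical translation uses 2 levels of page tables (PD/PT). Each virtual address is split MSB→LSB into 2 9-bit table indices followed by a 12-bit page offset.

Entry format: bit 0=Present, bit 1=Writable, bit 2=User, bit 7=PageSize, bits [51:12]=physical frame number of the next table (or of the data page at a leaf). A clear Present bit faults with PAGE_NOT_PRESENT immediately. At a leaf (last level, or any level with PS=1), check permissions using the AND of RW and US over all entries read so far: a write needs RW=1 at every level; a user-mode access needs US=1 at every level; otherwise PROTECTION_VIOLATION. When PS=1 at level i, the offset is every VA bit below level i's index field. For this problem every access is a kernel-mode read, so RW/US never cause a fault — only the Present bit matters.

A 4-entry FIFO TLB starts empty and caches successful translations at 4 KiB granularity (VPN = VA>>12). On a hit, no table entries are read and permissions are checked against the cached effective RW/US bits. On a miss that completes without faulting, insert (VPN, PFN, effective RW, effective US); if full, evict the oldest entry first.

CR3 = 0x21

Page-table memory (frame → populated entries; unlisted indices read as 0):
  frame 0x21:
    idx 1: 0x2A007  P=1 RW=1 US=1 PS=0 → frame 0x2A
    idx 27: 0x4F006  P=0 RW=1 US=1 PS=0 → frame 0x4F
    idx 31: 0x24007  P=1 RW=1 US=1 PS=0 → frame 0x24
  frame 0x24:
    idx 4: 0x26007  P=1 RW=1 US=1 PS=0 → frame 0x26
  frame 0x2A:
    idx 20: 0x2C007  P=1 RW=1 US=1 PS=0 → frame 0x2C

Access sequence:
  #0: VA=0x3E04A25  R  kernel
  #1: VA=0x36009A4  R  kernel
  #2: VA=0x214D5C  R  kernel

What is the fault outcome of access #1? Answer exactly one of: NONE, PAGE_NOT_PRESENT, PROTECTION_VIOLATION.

Per-access translation:
#0 VA=0x3E04A25 (r,kernel):
  lvl0: tbl 0x21, slot 31 ⇒ 0x24007 (P1/RW1/US1/PS0)
  lvl1: tbl 0x24, slot 4 ⇒ 0x26007 (P1/RW1/US1/PS0)
  → PA=0x26A25  (2 entries read)
#1 VA=0x36009A4 (r,kernel):
  lvl0: tbl 0x21, slot 27 ⇒ 0x4F006 (P0/RW1/US1/PS0)
  ⇒ fault: PAGE_NOT_PRESENT  — 1 lookups
#2 VA=0x214D5C (r,kernel):
  lvl0: tbl 0x21, slot 1 ⇒ 0x2A007 (P1/RW1/US1/PS0)
  lvl1: tbl 0x2A, slot 20 ⇒ 0x2C007 (P1/RW1/US1/PS0)
  → PA=0x2CD5C  (2 entries read)

Access #1 fault: PAGE_NOT_PRESENT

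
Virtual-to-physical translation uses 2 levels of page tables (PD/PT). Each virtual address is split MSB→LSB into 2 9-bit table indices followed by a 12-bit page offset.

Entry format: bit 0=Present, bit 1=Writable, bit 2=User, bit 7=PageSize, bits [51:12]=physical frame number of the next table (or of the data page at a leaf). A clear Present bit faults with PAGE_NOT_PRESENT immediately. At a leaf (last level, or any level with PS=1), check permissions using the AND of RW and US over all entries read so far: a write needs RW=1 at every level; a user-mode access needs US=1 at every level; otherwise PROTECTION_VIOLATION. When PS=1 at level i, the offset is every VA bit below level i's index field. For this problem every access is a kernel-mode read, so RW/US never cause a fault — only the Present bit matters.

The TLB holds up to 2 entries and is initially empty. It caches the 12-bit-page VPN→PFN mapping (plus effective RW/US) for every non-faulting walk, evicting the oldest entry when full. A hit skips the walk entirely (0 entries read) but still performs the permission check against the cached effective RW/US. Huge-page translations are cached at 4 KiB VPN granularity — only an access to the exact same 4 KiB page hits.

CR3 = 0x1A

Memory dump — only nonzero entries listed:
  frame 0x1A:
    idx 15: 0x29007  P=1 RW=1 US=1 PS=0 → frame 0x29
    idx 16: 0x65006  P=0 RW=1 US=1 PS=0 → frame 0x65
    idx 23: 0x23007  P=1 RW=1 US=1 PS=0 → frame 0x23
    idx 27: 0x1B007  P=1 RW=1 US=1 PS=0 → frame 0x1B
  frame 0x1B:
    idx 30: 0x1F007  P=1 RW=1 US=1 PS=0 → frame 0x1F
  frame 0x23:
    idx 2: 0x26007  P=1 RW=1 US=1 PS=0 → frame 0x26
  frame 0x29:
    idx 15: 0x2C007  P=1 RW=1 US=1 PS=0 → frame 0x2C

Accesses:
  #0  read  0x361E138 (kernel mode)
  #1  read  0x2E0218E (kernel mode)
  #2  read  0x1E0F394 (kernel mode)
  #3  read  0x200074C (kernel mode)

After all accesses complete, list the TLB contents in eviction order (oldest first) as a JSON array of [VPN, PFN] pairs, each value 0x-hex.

Trace:
#0 VA=0x361E138 (r,kernel):
  L0 @0x1A[27] → 0x1B007  P=1,RW=1,US=1,PS=0
  L1 @0x1B[30] → 0x1F007  P=1,RW=1,US=1,PS=0
  ⇒ phys 0x1F138  [2 reads]
#1 VA=0x2E0218E (r,kernel):
  L0 @0x1A[23] → 0x23007  P=1,RW=1,US=1,PS=0
  L1 @0x23[2] → 0x26007  P=1,RW=1,US=1,PS=0
  ⇒ phys 0x2618E  [2 reads]
#2 VA=0x1E0F394 (r,kernel):
  L0 @0x1A[15] → 0x29007  P=1,RW=1,US=1,PS=0
  L1 @0x29[15] → 0x2C007  P=1,RW=1,US=1,PS=0
  ⇒ phys 0x2C394  [2 reads]
#3 VA=0x200074C (r,kernel):
  L0 @0x1A[16] → 0x65006  P=0,RW=1,US=1,PS=0
  → PAGE_NOT_PRESENT  (1 entries read)

TLB: [["0x2E02", "0x26"], ["0x1E0F", "0x2C"]]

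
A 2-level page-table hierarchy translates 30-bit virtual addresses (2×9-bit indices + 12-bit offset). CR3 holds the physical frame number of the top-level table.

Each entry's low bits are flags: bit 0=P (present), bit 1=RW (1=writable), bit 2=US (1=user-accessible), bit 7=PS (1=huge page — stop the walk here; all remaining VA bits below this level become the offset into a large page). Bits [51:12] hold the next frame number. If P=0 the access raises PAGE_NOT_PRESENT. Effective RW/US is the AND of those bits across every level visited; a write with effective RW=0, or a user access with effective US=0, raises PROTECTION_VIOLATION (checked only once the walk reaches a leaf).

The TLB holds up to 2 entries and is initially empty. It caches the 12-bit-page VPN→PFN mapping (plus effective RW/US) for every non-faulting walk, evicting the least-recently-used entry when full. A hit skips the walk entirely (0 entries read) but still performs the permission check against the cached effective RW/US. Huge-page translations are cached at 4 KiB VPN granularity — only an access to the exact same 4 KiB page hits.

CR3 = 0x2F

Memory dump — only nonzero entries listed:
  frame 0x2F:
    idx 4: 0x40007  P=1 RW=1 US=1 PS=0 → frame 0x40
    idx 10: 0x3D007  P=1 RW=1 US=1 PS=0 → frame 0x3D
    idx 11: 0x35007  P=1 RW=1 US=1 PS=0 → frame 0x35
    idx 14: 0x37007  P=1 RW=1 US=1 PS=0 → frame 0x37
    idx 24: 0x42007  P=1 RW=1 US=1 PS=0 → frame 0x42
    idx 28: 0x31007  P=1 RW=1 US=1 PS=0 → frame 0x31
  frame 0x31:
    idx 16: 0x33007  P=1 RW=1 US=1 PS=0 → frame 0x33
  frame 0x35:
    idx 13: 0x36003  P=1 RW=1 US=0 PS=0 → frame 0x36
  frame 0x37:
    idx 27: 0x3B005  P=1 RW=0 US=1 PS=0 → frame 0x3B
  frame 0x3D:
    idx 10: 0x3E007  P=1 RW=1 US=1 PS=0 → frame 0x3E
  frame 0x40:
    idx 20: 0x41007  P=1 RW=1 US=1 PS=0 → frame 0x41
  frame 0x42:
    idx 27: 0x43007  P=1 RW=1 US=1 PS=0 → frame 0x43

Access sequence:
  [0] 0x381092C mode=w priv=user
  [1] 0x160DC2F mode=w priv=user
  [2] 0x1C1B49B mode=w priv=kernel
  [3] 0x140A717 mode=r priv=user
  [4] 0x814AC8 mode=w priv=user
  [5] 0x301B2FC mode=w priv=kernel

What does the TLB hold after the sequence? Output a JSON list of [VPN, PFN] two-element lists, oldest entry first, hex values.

Per-access translation:
#0 VA=0x381092C (w,user):
  lvl0: tbl 0x2F, slot 28 ⇒ 0x31007 (P1/RW1/US1/PS0)
  lvl1: tbl 0x31, slot 16 ⇒ 0x33007 (P1/RW1/US1/PS0)
  → PA=0x3392C  (2 entries read)
#1 VA=0x160DC2F (w,user):
  lvl0: tbl 0x2F, slot 11 ⇒ 0x35007 (P1/RW1/US1/PS0)
  lvl1: tbl 0x35, slot 13 ⇒ 0x36003 (P1/RW1/US0/PS0)
  → PROTECTION_VIOLATION  (2 entries read)
#2 VA=0x1C1B49B (w,kernel):
  lvl0: tbl 0x2F, slot 14 ⇒ 0x37007 (P1/RW1/US1/PS0)
  lvl1: tbl 0x37, slot 27 ⇒ 0x3B005 (P1/RW0/US1/PS0)
  → PROTECTION_VIOLATION  (2 entries read)
#3 VA=0x140A717 (r,user):
  lvl0: tbl 0x2F, slot 10 ⇒ 0x3D007 (P1/RW1/US1/PS0)
  lvl1: tbl 0x3D, slot 10 ⇒ 0x3E007 (P1/RW1/US1/PS0)
  → PA=0x3E717  (2 entries read)
#4 VA=0x814AC8 (w,user):
  lvl0: tbl 0x2F, slot 4 ⇒ 0x40007 (P1/RW1/US1/PS0)
  lvl1: tbl 0x40, slot 20 ⇒ 0x41007 (P1/RW1/US1/PS0)
  → PA=0x41AC8  (2 entries read)
#5 VA=0x301B2FC (w,kernel):
  lvl0: tbl 0x2F, slot 24 ⇒ 0x42007 (P1/RW1/US1/PS0)
  lvl1: tbl 0x42, slot 27 ⇒ 0x43007 (P1/RW1/US1/PS0)
  → PA=0x432FC  (2 entries read)

TLB: [["0x814", "0x41"], ["0x301B", "0x43"]]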